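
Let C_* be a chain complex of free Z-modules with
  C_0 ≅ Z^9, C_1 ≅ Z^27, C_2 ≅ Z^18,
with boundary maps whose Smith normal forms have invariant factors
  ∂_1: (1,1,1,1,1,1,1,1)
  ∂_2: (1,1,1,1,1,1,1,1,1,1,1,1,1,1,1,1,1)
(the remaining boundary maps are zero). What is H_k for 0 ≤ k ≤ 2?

H_0: b_0 = 9 − 0 − 8 = 1; torsion from ∂_1 factors > 1: none. So H_0 ≅ Z.
H_1: b_1 = 27 − 8 − 17 = 2; torsion from ∂_2 factors > 1: none. So H_1 ≅ Z^2.
H_2: b_2 = 18 − 17 − 0 = 1; torsion from ∂_3 factors > 1: none. So H_2 ≅ Z.

H_0 ≅ Z,  H_1 ≅ Z^2,  H_2 ≅ Z.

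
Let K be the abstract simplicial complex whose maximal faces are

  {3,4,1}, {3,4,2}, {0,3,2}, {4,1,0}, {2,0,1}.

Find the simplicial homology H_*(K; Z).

We work with the vertex ordering 0 < 1 < 2 < 3 < 4. The simplices of K, each written with vertices in increasing order, are:

  0-simplices (5): [0], [1], [2], [3], [4]
  1-simplices (10): [0,1], [0,2], [0,3], [0,4], [1,2], [1,3], [1,4], [2,3], [2,4], [3,4]
  2-simplices (5): [0,1,2], [0,1,4], [0,2,3], [1,3,4], [2,3,4]

Hence C_0 ≅ Z^5, C_1 ≅ Z^10, C_2 ≅ Z^5.

∂_1: C_1 → C_0 maps an edge to its endpoints' difference, ∂[p,q] = q − p. For instance
  ∂[2,4] = [4] − [2].
As a 5×10 matrix over Z this has rank 4, with invariant factors (1,1,1,1).

The boundary map ∂_2: C_2 → C_1 maps a triangle to the signed sum of its edges. For instance
  ∂[1,3,4] = [3,4] − [1,4] + [1,3],
  ∂[0,1,2] = [1,2] − [0,2] + [0,1].
The resulting 10×5 matrix has rank 5, and its Smith normal form has invariant factors (1,1,1,1,1).

Reading off H_k = ker ∂_k / im ∂_{k+1}:

  H_0: rank C_0 − rank ∂_1 = 5 − 4 = 1, and the invariant factors of ∂_1 are all 1, so H_0 = Z.
  H_1: rank ker ∂_1 − rank ∂_2 = (10 − 4) − 5 = 1, and the invariant factors of ∂_2 are all 1, so H_1 = Z.
  H_2: rank ker ∂_2 − rank ∂_3 = (5 − 5) − 0 = 0, and there is no ∂_3, so H_2 = 0.

H_0 ≅ Z,  H_1 ≅ Z,  H_2 = 0.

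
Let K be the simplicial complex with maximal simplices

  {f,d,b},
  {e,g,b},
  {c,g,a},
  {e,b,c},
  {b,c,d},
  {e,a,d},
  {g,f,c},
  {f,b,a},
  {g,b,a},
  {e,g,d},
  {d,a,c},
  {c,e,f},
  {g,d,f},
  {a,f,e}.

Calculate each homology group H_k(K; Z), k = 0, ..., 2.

H_0 = Z,  H_1 = Z^2,  H_2 = Z.

Order the vertices as a < b < c < d < e < f < g. Listing each simplex with vertices in this order, K has dimension 2 with simplices:

  0-simplices (7): a, b, c, d, e, f, g
  1-simplices (21): ab, ac, ad, ae, af, ag, bc, bd, be, bf, bg, cd, ce, cf, cg, de, df, dg, ef, eg, fg
  2-simplices (14): abf, abg, acd, acg, ade, aef, bcd, bce, bdf, beg, cef, cfg, deg, dfg

giving chain groups C_0 ≅ Z^7, C_1 ≅ Z^21, C_2 ≅ Z^14.

∂_1: C_1 → C_0 maps an edge to its endpoints' difference, ∂[p,q] = q − p. For instance
  ∂fg = g − f.
This gives a 7×21 integer matrix of rank 6; reducing to Smith normal form yields diagonal entries (1,1,1,1,1,1).

The boundary map ∂_2: C_2 → C_1 sends each 2-simplex [p,q,r] to [q,r] − [p,r] + [p,q]. For instance
  ∂aef = ef − af + ae,
  ∂deg = eg − dg + de.
The resulting 21×14 matrix has rank 13, and its Smith normal form has invariant factors (1,1,1,1,1,1,1,1,1,1,1,1,1).

Computing H_k = (kernel of ∂_k) / (image of ∂_{k+1}):

  H_0: rank C_0 − rank ∂_1 = 7 − 6 = 1, and the invariant factors of ∂_1 are all 1, so H_0 ≅ Z.
  H_1: rank ker ∂_1 − rank ∂_2 = (21 − 6) − 13 = 2, and the invariant factors of ∂_2 are all 1, so H_1 ≅ Z^2.
  H_2: rank ker ∂_2 − rank ∂_3 = (14 − 13) − 0 = 1, and there is no ∂_3, so H_2 ≅ Z.

As a check, the Euler characteristic is 7 − 21 + 14 = 0, which agrees with 1 − 2 + 1 = 0.
(K is a triangulation of the torus T^2.)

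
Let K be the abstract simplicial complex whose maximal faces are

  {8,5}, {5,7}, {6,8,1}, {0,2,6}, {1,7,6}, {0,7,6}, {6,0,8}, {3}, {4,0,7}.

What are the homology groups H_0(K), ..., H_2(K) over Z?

H_0 ≅ Z^2,  H_1 ≅ Z,  H_2 = 0.

Take the total order 0 < 1 < 2 < 3 < 4 < 5 < 6 < 7 < 8 on the vertex set. Then K (dimension 2) consists of the simplices:

  0-simplices (9): [0], [1], [2], [3], [4], [5], [6], [7], [8]
  1-simplices (14): [0,2], [0,4], [0,6], [0,7], [0,8], [1,6], [1,7], [1,8], [2,6], [4,7], [5,7], [5,8], [6,7], [6,8]
  2-simplices (6): [0,2,6], [0,4,7], [0,6,7], [0,6,8], [1,6,7], [1,6,8]

giving chain groups C_0 ≅ Z^9, C_1 ≅ Z^14, C_2 ≅ Z^6.

Boundary ∂_1: C_1 → C_0 sends each edge [p,q] (with p < q) to q − p. For instance
  ∂[2,6] = [6] − [2].
The resulting 9×14 matrix has rank 7, and its Smith normal form has invariant factors (1,1,1,1,1,1,1).

The boundary map ∂_2: C_2 → C_1 maps a triangle to the signed sum of its edges. For instance
  ∂[0,2,6] = [2,6] − [0,6] + [0,2],
  ∂[1,6,7] = [6,7] − [1,7] + [1,6].
The resulting 14×6 matrix has rank 6, and its Smith normal form has invariant factors (1,1,1,1,1,1).

Reading off H_k = ker ∂_k / im ∂_{k+1}:

  H_0: rank C_0 − rank ∂_1 = 9 − 7 = 2, and the invariant factors of ∂_1 are all 1, so H_0 = Z^2.
  H_1: rank ker ∂_1 − rank ∂_2 = (14 − 7) − 6 = 1, and the invariant factors of ∂_2 are all 1, so H_1 = Z.
  H_2: rank ker ∂_2 − rank ∂_3 = (6 − 6) − 0 = 0, and there is no ∂_3, so H_2 = 0.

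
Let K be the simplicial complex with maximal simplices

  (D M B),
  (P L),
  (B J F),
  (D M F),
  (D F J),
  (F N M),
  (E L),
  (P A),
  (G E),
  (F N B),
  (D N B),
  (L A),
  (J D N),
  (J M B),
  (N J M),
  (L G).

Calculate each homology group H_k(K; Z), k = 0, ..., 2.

K has 11 vertices, 21 edges, 10 triangles.
rank ∂_0 = 0, rank ∂_1 = 9 ⇒ b_0 = 11 − 0 − 9 = 2; all invariant factors of ∂_1 are 1 so no torsion. So H_0 ≅ Z^2.
rank ∂_1 = 9, rank ∂_2 = 10 ⇒ b_1 = 21 − 9 − 10 = 2; ∂_2 has invariant factor(s) [2] giving torsion. So H_1 ≅ Z^2 ⊕ Z/2Z.
rank ∂_2 = 10, rank ∂_3 = 0 ⇒ b_2 = 10 − 10 − 0 = 0. So H_2 ≅ 0.

H_0 ≅ Z^2,  H_1 ≅ Z^2 ⊕ Z/2Z,  H_2 = 0.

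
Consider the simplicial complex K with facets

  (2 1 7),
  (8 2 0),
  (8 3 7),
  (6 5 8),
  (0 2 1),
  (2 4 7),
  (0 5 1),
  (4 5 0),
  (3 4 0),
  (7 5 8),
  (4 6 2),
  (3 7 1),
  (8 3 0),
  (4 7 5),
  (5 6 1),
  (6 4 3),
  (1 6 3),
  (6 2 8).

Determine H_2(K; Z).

H_2 ≅ Z.

K has 9 vertices, 27 edges, 18 triangles.
rank ∂_2 = 17, rank ∂_3 = 0 ⇒ b_2 = 18 − 17 − 0 = 1. So H_2 = Z.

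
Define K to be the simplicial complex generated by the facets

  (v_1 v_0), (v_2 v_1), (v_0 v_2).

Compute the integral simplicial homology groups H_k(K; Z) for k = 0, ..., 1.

Order the vertices as v_0 < v_1 < v_2. Listing each simplex with vertices in this order, K has dimension 1 with simplices:

  0-simplices (3): [v_0], [v_1], [v_2]
  1-simplices (3): [v_0,v_1], [v_0,v_2], [v_1,v_2]

giving chain groups C_0 ≅ Z^3, C_1 ≅ Z^3.

The boundary map ∂_1: C_1 → C_0 sends each edge [p,q] (with p < q) to q − p. For instance
  ∂[v_1,v_2] = [v_2] − [v_1].
As a 3×3 matrix over Z this has rank 2, with invariant factors (1,1).

Computing H_k = (kernel of ∂_k) / (image of ∂_{k+1}):

  H_0: rank C_0 − rank ∂_1 = 3 − 2 = 1, and the invariant factors of ∂_1 are all 1, so H_0 ≅ Z.
  H_1: rank ker ∂_1 − rank ∂_2 = (3 − 2) − 0 = 1, and there is no ∂_2, so H_1 ≅ Z.

(K is a triangulation of the circle S^1.)

H_0 = Z,  H_1 = Z.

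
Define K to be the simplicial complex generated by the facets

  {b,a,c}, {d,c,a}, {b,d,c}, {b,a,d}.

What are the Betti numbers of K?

b_0 = 1, b_1 = 0, b_2 = 1.

We work with the vertex ordering a < b < c < d. The simplices of K, each written with vertices in increasing order, are:

  0-simplices (4): a, b, c, d
  1-simplices (6): ab, ac, ad, bc, bd, cd
  2-simplices (4): abc, abd, acd, bcd

Hence C_0 ≅ Z^4, C_1 ≅ Z^6, C_2 ≅ Z^4.

Boundary ∂_1: C_1 → C_0 maps an edge to its endpoints' difference, ∂[p,q] = q − p.
As a 4×6 matrix over Z this has rank 3, with invariant factors (1,1,1).

Boundary ∂_2: C_2 → C_1 sends each 2-simplex [p,q,r] to [q,r] − [p,r] + [p,q]. For instance
  ∂abc = bc − ac + ab,
  ∂bcd = cd − bd + bc.
The resulting 6×4 matrix has rank 3, and its Smith normal form has invariant factors (1,1,1).

From H_k ≅ ker(∂_k) / im(∂_{k+1}) we obtain:

  H_0: rank C_0 − rank ∂_1 = 4 − 3 = 1, and the invariant factors of ∂_1 are all 1, so H_0 = Z.
  H_1: rank ker ∂_1 − rank ∂_2 = (6 − 3) − 3 = 0, and the invariant factors of ∂_2 are all 1, so H_1 = 0.
  H_2: rank ker ∂_2 − rank ∂_3 = (4 − 3) − 0 = 1, and there is no ∂_3, so H_2 = Z.

Hence the Betti numbers are b_0 = 1, b_1 = 0, b_2 = 1.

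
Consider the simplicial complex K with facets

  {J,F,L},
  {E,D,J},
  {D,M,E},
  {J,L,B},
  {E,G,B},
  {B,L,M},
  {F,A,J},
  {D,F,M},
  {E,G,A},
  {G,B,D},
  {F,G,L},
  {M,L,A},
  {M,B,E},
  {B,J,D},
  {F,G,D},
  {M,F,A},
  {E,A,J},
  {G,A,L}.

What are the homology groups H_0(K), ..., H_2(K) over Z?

We work with the vertex ordering A < B < D < E < F < G < J < L < M. The simplices of K, each written with vertices in increasing order, are:

  0-simplices (9): A, B, D, E, F, G, J, L, M
  1-simplices (27): AE, AF, AG, AJ, AL, AM, BD, BE, BG, BJ, BL, BM, DE, DF, DG, DJ, DM, EG, EJ, EM, FG, FJ, FL, FM, GL, JL, LM
  2-simplices (18): AEG, AEJ, AFJ, AFM, AGL, ALM, BDG, BDJ, BEG, BEM, BJL, BLM, DEJ, DEM, DFG, DFM, FGL, FJL

giving chain groups C_0 ≅ Z^9, C_1 ≅ Z^27, C_2 ≅ Z^18.

∂_1: C_1 → C_0 maps an edge to its endpoints' difference, ∂[p,q] = q − p. For instance
  ∂FM = M − F.
The resulting 9×27 matrix has rank 8, and its Smith normal form has invariant factors (1,1,1,1,1,1,1,1).

∂_2: C_2 → C_1 maps a triangle to the signed sum of its edges. For instance
  ∂DFM = FM − DM + DF,
  ∂DFG = FG − DG + DF.
This gives a 27×18 integer matrix of rank 18; reducing to Smith normal form yields diagonal entries (1,1,1,1,1,1,1,1,1,1,1,1,1,1,1,1,1,2).

Reading off H_k = ker ∂_k / im ∂_{k+1}:

  H_0: rank C_0 − rank ∂_1 = 9 − 8 = 1, and the invariant factors of ∂_1 are all 1, so H_0 ≅ Z.
  H_1: rank ker ∂_1 − rank ∂_2 = (27 − 8) − 18 = 1, and ∂_2 has invariant factor 2 > 1, so H_1 ≅ Z ⊕ Z/2Z.
  H_2: rank ker ∂_2 − rank ∂_3 = (18 − 18) − 0 = 0, and there is no ∂_3, so H_2 ≅ 0.

(K is a triangulation of the Klein bottle.)

H_0 ≅ Z,  H_1 ≅ Z ⊕ Z/2Z,  H_2 = 0.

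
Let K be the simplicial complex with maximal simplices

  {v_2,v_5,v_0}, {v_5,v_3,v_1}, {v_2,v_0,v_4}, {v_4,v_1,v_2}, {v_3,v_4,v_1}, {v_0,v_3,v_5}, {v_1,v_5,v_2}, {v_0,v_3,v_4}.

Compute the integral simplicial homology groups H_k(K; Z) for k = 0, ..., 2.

Take the total order v_0 < v_1 < v_2 < v_3 < v_4 < v_5 on the vertex set. Then K (dimension 2) consists of the simplices:

  0-simplices (6): [v_0], [v_1], [v_2], [v_3], [v_4], [v_5]
  1-simplices (12): [v_0,v_2], [v_0,v_3], [v_0,v_4], [v_0,v_5], [v_1,v_2], [v_1,v_3], [v_1,v_4], [v_1,v_5], [v_2,v_4], [v_2,v_5], [v_3,v_4], [v_3,v_5]
  2-simplices (8): [v_0,v_2,v_4], [v_0,v_2,v_5], [v_0,v_3,v_4], [v_0,v_3,v_5], [v_1,v_2,v_4], [v_1,v_2,v_5], [v_1,v_3,v_4], [v_1,v_3,v_5]

giving chain groups C_0 ≅ Z^6, C_1 ≅ Z^12, C_2 ≅ Z^8.

∂_1: C_1 → C_0 maps an edge to its endpoints' difference, ∂[p,q] = q − p. For instance
  ∂[v_1,v_4] = [v_4] − [v_1].
The resulting 6×12 matrix has rank 5, and its Smith normal form has invariant factors (1,1,1,1,1).

Boundary ∂_2: C_2 → C_1 acts by ∂[p,q,r] = [q,r] − [p,r] + [p,q]. For instance
  ∂[v_0,v_3,v_5] = [v_3,v_5] − [v_0,v_5] + [v_0,v_3],
  ∂[v_0,v_3,v_4] = [v_3,v_4] − [v_0,v_4] + [v_0,v_3].
The resulting 12×8 matrix has rank 7, and its Smith normal form has invariant factors (1,1,1,1,1,1,1).

Now H_k = ker ∂_k / im ∂_{k+1}, so:

  H_0: rank C_0 − rank ∂_1 = 6 − 5 = 1, and the invariant factors of ∂_1 are all 1, so H_0 = Z.
  H_1: rank ker ∂_1 − rank ∂_2 = (12 − 5) − 7 = 0, and the invariant factors of ∂_2 are all 1, so H_1 = 0.
  H_2: rank ker ∂_2 − rank ∂_3 = (8 − 7) − 0 = 1, and there is no ∂_3, so H_2 = Z.

H_0 = Z,  H_1 = 0,  H_2 = Z.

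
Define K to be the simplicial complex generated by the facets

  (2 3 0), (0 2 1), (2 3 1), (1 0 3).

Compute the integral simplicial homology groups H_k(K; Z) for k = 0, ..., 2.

Fix the vertex order 0 < 1 < 2 < 3 and write every simplex with vertices in increasing order. Then dim K = 2 and the simplices of K are:

  0-simplices (4): [0], [1], [2], [3]
  1-simplices (6): [0,1], [0,2], [0,3], [1,2], [1,3], [2,3]
  2-simplices (4): [0,1,2], [0,1,3], [0,2,3], [1,2,3]

so the chain groups are C_0 ≅ Z^4, C_1 ≅ Z^6, C_2 ≅ Z^4.

Boundary ∂_1: C_1 → C_0 maps an edge to its endpoints' difference, ∂[p,q] = q − p. For instance
  ∂[1,3] = [3] − [1].
The resulting 4×6 matrix has rank 3, and its Smith normal form has invariant factors (1,1,1).

The boundary map ∂_2: C_2 → C_1 sends each 2-simplex [p,q,r] to [q,r] − [p,r] + [p,q]. For instance
  ∂[0,1,3] = [1,3] − [0,3] + [0,1],
  ∂[0,2,3] = [2,3] − [0,3] + [0,2].
The 6×4 boundary matrix has rank 3 and Smith normal form diag(1,1,1).

Now H_k = ker ∂_k / im ∂_{k+1}, so:

  H_0: rank C_0 − rank ∂_1 = 4 − 3 = 1, and the invariant factors of ∂_1 are all 1, so H_0 = Z.
  H_1: rank ker ∂_1 − rank ∂_2 = (6 − 3) − 3 = 0, and the invariant factors of ∂_2 are all 1, so H_1 = 0.
  H_2: rank ker ∂_2 − rank ∂_3 = (4 − 3) − 0 = 1, and there is no ∂_3, so H_2 = Z.

H_0 ≅ Z,  H_1 = 0,  H_2 ≅ Z.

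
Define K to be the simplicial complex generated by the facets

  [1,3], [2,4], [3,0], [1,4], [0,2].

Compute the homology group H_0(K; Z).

Order the vertices as 0 < 1 < 2 < 3 < 4. Listing each simplex with vertices in this order, K has dimension 1 with simplices:

  0-simplices (5): [0], [1], [2], [3], [4]
  1-simplices (5): [0,2], [0,3], [1,3], [1,4], [2,4]

so the chain groups are C_0 ≅ Z^5, C_1 ≅ Z^5.

The boundary map ∂_1: C_1 → C_0 maps an edge to its endpoints' difference, ∂[p,q] = q − p. For instance
  ∂[1,3] = [3] − [1].
The 5×5 boundary matrix has rank 4 and Smith normal form diag(1,1,1,1).

From H_k ≅ ker(∂_k) / im(∂_{k+1}) we obtain:

  H_0: rank C_0 − rank ∂_1 = 5 − 4 = 1, and the invariant factors of ∂_1 are all 1, so H_0 = Z.

(K is a triangulation of the circle S^1.)

H_0 ≅ Z.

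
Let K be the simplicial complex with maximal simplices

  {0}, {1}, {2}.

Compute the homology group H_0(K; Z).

H_0 = Z^3.

K has 3 vertices.
rank ∂_0 = 0, rank ∂_1 = 0 ⇒ b_0 = 3 − 0 − 0 = 3. So H_0 ≅ Z^3.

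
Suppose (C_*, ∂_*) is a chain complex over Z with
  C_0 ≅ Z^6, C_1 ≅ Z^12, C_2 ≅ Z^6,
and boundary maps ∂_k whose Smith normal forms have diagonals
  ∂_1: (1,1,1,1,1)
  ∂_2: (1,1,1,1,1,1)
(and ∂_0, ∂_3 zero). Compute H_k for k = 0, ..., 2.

H_0: b_0 = 6 − 0 − 5 = 1; torsion from ∂_1 factors > 1: none. So H_0 = Z.
H_1: b_1 = 12 − 5 − 6 = 1; torsion from ∂_2 factors > 1: none. So H_1 = Z.
H_2: b_2 = 6 − 6 − 0 = 0; torsion from ∂_3 factors > 1: none. So H_2 = 0.

H_0 = Z,  H_1 = Z,  H_2 = 0.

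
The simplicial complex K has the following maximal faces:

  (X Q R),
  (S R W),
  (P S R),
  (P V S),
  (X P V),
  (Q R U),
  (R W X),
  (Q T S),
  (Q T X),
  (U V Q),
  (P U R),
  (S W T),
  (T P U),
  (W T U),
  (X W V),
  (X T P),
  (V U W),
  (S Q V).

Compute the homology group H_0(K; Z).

Take the total order P < Q < R < S < T < U < V < W < X on the vertex set. Then K (dimension 2) consists of the simplices:

  0-simplices (9): P, Q, R, S, T, U, V, W, X
  1-simplices (27): PR, PS, PT, PU, PV, PX, QR, QS, QT, QU, QV, QX, RS, RU, RW, RX, ST, SV, SW, TU, TW, TX, UV, UW, VW, VX, WX
  2-simplices (18): PRS, PRU, PSV, PTU, PTX, PVX, QRU, QRX, QST, QSV, QTX, QUV, RSW, RWX, STW, TUW, UVW, VWX

so the chain groups are C_0 ≅ Z^9, C_1 ≅ Z^27, C_2 ≅ Z^18.

∂_1: C_1 → C_0 sends each edge [p,q] (with p < q) to q − p. For instance
  ∂SW = W − S.
The resulting 9×27 matrix has rank 8, and its Smith normal form has invariant factors (1,1,1,1,1,1,1,1).

∂_2: C_2 → C_1 sends each 2-simplex [p,q,r] to [q,r] − [p,r] + [p,q]. For instance
  ∂QRU = RU − QU + QR,
  ∂RWX = WX − RX + RW.
As a 27×18 matrix over Z this has rank 17, with invariant factors (1,1,1,1,1,1,1,1,1,1,1,1,1,1,1,1,1).

Reading off H_k = ker ∂_k / im ∂_{k+1}:

  H_0: rank C_0 − rank ∂_1 = 9 − 8 = 1, and the invariant factors of ∂_1 are all 1, so H_0 ≅ Z.

(K is a triangulation of the torus T^2.)

H_0 ≅ Z.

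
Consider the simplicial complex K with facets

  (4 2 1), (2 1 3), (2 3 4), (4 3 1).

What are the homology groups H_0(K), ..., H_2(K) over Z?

K has 4 vertices, 6 edges, 4 triangles.
rank ∂_0 = 0, rank ∂_1 = 3 ⇒ b_0 = 4 − 0 − 3 = 1; all invariant factors of ∂_1 are 1 so no torsion. So H_0 = Z.
rank ∂_1 = 3, rank ∂_2 = 3 ⇒ b_1 = 6 − 3 − 3 = 0; all invariant factors of ∂_2 are 1 so no torsion. So H_1 = 0.
rank ∂_2 = 3, rank ∂_3 = 0 ⇒ b_2 = 4 − 3 − 0 = 1. So H_2 = Z.

H_0 = Z,  H_1 = 0,  H_2 = Z.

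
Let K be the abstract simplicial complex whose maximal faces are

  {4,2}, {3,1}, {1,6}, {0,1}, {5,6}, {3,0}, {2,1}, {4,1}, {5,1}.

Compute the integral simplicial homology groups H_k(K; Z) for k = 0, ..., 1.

H_0 = Z,  H_1 = Z^3.

We work with the vertex ordering 0 < 1 < 2 < 3 < 4 < 5 < 6. The simplices of K, each written with vertices in increasing order, are:

  0-simplices (7): [0], [1], [2], [3], [4], [5], [6]
  1-simplices (9): [0,1], [0,3], [1,2], [1,3], [1,4], [1,5], [1,6], [2,4], [5,6]

Hence C_0 ≅ Z^7, C_1 ≅ Z^9.

The boundary map ∂_1: C_1 → C_0 maps an edge to its endpoints' difference, ∂[p,q] = q − p. For instance
  ∂[0,1] = [1] − [0].
The 7×9 boundary matrix has rank 6 and Smith normal form diag(1,1,1,1,1,1).

From H_k ≅ ker(∂_k) / im(∂_{k+1}) we obtain:

  H_0: rank C_0 − rank ∂_1 = 7 − 6 = 1, and the invariant factors of ∂_1 are all 1, so H_0 = Z.
  H_1: rank ker ∂_1 − rank ∂_2 = (9 − 6) − 0 = 3, and there is no ∂_2, so H_1 = Z^3.

As a check, the Euler characteristic is 7 − 9 = -2, which agrees with 1 − 3 = -2.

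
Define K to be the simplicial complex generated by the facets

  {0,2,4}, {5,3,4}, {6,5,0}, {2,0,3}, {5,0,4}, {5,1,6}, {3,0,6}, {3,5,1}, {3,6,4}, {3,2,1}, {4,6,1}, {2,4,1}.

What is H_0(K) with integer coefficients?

H_0 ≅ Z.

K has 7 vertices, 18 edges, 12 triangles.
rank ∂_0 = 0, rank ∂_1 = 6 ⇒ b_0 = 7 − 0 − 6 = 1; all invariant factors of ∂_1 are 1 so no torsion. So H_0 = Z.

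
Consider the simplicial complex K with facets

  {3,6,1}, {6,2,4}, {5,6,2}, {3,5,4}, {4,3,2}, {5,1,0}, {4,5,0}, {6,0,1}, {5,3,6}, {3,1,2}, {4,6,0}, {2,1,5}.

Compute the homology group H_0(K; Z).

H_0 ≅ Z.

Take the total order 0 < 1 < 2 < 3 < 4 < 5 < 6 on the vertex set. Then K (dimension 2) consists of the simplices:

  0-simplices (7): [0], [1], [2], [3], [4], [5], [6]
  1-simplices (18): [0,1], [0,4], [0,5], [0,6], [1,2], [1,3], [1,5], [1,6], [2,3], [2,4], [2,5], [2,6], [3,4], [3,5], [3,6], [4,5], [4,6], [5,6]
  2-simplices (12): [0,1,5], [0,1,6], [0,4,5], [0,4,6], [1,2,3], [1,2,5], [1,3,6], [2,3,4], [2,4,6], [2,5,6], [3,4,5], [3,5,6]

giving chain groups C_0 ≅ Z^7, C_1 ≅ Z^18, C_2 ≅ Z^12.

Boundary ∂_1: C_1 → C_0 maps an edge to its endpoints' difference, ∂[p,q] = q − p. For instance
  ∂[0,6] = [6] − [0].
This gives a 7×18 integer matrix of rank 6; reducing to Smith normal form yields diagonal entries (1,1,1,1,1,1).

The boundary map ∂_2: C_2 → C_1 sends each 2-simplex [p,q,r] to [q,r] − [p,r] + [p,q]. For instance
  ∂[0,1,5] = [1,5] − [0,5] + [0,1],
  ∂[3,5,6] = [5,6] − [3,6] + [3,5].
This gives a 18×12 integer matrix of rank 12; reducing to Smith normal form yields diagonal entries (1,1,1,1,1,1,1,1,1,1,1,2).

Reading off H_k = ker ∂_k / im ∂_{k+1}:

  H_0: rank C_0 − rank ∂_1 = 7 − 6 = 1, and the invariant factors of ∂_1 are all 1, so H_0 = Z.

(K is a triangulation of the real projective plane RP^2.)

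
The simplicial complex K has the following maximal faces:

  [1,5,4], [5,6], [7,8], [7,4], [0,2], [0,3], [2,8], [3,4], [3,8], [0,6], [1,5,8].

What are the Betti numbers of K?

b_0 = 1, b_1 = 4, b_2 = 0.

K has 9 vertices, 14 edges, 2 triangles.
rank ∂_0 = 0, rank ∂_1 = 8 ⇒ b_0 = 9 − 0 − 8 = 1; all invariant factors of ∂_1 are 1 so no torsion. So H_0 ≅ Z.
rank ∂_1 = 8, rank ∂_2 = 2 ⇒ b_1 = 14 − 8 − 2 = 4; all invariant factors of ∂_2 are 1 so no torsion. So H_1 ≅ Z^4.
rank ∂_2 = 2, rank ∂_3 = 0 ⇒ b_2 = 2 − 2 − 0 = 0. So H_2 ≅ 0.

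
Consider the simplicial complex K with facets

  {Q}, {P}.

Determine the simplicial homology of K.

H_0 = Z^2.

Order the vertices as P < Q. Listing each simplex with vertices in this order, K has dimension 0 with simplices:

  0-simplices (2): P, Q

so the chain groups are C_0 ≅ Z^2.

Computing H_k = (kernel of ∂_k) / (image of ∂_{k+1}):

  H_0: rank C_0 − rank ∂_1 = 2 − 0 = 2, and there is no ∂_1, so H_0 = Z^2.

(K is a triangulation of a set of 2 points.)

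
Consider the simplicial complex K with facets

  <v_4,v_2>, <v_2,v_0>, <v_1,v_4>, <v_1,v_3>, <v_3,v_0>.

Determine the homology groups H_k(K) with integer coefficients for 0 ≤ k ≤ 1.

We work with the vertex ordering v_0 < v_1 < v_2 < v_3 < v_4. The simplices of K, each written with vertices in increasing order, are:

  0-simplices (5): [v_0], [v_1], [v_2], [v_3], [v_4]
  1-simplices (5): [v_0,v_2], [v_0,v_3], [v_1,v_3], [v_1,v_4], [v_2,v_4]

giving chain groups C_0 ≅ Z^5, C_1 ≅ Z^5.

The boundary map ∂_1: C_1 → C_0 is given by ∂[p,q] = [q] − [p]. For instance
  ∂[v_0,v_2] = [v_2] − [v_0].
This gives a 5×5 integer matrix of rank 4; reducing to Smith normal form yields diagonal entries (1,1,1,1).

From H_k ≅ ker(∂_k) / im(∂_{k+1}) we obtain:

  H_0: rank C_0 − rank ∂_1 = 5 − 4 = 1, and the invariant factors of ∂_1 are all 1, so H_0 ≅ Z.
  H_1: rank ker ∂_1 − rank ∂_2 = (5 − 4) − 0 = 1, and there is no ∂_2, so H_1 ≅ Z.

H_0 = Z,  H_1 = Z.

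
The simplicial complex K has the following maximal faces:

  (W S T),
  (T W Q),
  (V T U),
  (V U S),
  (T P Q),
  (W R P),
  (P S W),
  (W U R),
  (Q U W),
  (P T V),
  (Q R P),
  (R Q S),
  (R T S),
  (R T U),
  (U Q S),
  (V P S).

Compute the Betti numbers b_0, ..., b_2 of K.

Order the vertices as P < Q < R < S < T < U < V < W. Listing each simplex with vertices in this order, K has dimension 2 with simplices:

  0-simplices (8): P, Q, R, S, T, U, V, W
  1-simplices (24): PQ, PR, PS, PT, PV, PW, QR, QS, QT, QU, QW, RS, RT, RU, RW, ST, SU, SV, SW, TU, TV, TW, UV, UW
  2-simplices (16): PQR, PQT, PRW, PSV, PSW, PTV, QRS, QSU, QTW, QUW, RST, RTU, RUW, STW, SUV, TUV

giving chain groups C_0 ≅ Z^8, C_1 ≅ Z^24, C_2 ≅ Z^16.

The boundary map ∂_1: C_1 → C_0 sends each edge [p,q] (with p < q) to q − p. For instance
  ∂PR = R − P.
As a 8×24 matrix over Z this has rank 7, with invariant factors (1,1,1,1,1,1,1).

The boundary map ∂_2: C_2 → C_1 maps a triangle to the signed sum of its edges. For instance
  ∂QRS = RS − QS + QR,
  ∂RUW = UW − RW + RU.
The 24×16 boundary matrix has rank 15 and Smith normal form diag(1,1,1,1,1,1,1,1,1,1,1,1,1,1,1).

From H_k ≅ ker(∂_k) / im(∂_{k+1}) we obtain:

  H_0: rank C_0 − rank ∂_1 = 8 − 7 = 1, and the invariant factors of ∂_1 are all 1, so H_0 ≅ Z.
  H_1: rank ker ∂_1 − rank ∂_2 = (24 − 7) − 15 = 2, and the invariant factors of ∂_2 are all 1, so H_1 ≅ Z^2.
  H_2: rank ker ∂_2 − rank ∂_3 = (16 − 15) − 0 = 1, and there is no ∂_3, so H_2 ≅ Z.

(K is a triangulation of the torus T^2.)

Hence the Betti numbers are b_0 = 1, b_1 = 2, b_2 = 1.

b_0 = 1, b_1 = 2, b_2 = 1.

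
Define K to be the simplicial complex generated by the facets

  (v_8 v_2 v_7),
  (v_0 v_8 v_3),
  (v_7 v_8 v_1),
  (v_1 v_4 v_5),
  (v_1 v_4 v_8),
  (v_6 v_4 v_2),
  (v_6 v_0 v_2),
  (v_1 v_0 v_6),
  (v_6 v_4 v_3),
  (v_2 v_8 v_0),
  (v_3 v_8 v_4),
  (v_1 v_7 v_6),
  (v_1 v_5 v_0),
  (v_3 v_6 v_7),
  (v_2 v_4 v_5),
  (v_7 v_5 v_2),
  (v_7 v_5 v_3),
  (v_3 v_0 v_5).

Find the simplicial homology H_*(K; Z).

H_0 ≅ Z,  H_1 ≅ Z^2,  H_2 ≅ Z.

Order the vertices as v_0 < v_1 < v_2 < v_3 < v_4 < v_5 < v_6 < v_7 < v_8. Listing each simplex with vertices in this order, K has dimension 2 with simplices:

  0-simplices (9): [v_0], [v_1], [v_2], [v_3], [v_4], [v_5], [v_6], [v_7], [v_8]
  1-simplices (27): (27 of them)
  2-simplices (18): (18 of them)

so the chain groups are C_0 ≅ Z^9, C_1 ≅ Z^27, C_2 ≅ Z^18.

∂_1: C_1 → C_0 sends each edge [p,q] (with p < q) to q − p. For instance
  ∂[v_2,v_5] = [v_5] − [v_2].
The 9×27 boundary matrix has rank 8 and Smith normal form diag(1,1,1,1,1,1,1,1).

Boundary ∂_2: C_2 → C_1 acts by ∂[p,q,r] = [q,r] − [p,r] + [p,q]. For instance
  ∂[v_2,v_7,v_8] = [v_7,v_8] − [v_2,v_8] + [v_2,v_7],
  ∂[v_1,v_6,v_7] = [v_6,v_7] − [v_1,v_7] + [v_1,v_6].
This gives a 27×18 integer matrix of rank 17; reducing to Smith normal form yields diagonal entries (1,1,1,1,1,1,1,1,1,1,1,1,1,1,1,1,1).

Reading off H_k = ker ∂_k / im ∂_{k+1}:

  H_0: rank C_0 − rank ∂_1 = 9 − 8 = 1, and the invariant factors of ∂_1 are all 1, so H_0 ≅ Z.
  H_1: rank ker ∂_1 − rank ∂_2 = (27 − 8) − 17 = 2, and the invariant factors of ∂_2 are all 1, so H_1 ≅ Z^2.
  H_2: rank ker ∂_2 − rank ∂_3 = (18 − 17) − 0 = 1, and there is no ∂_3, so H_2 ≅ Z.

As a check, the Euler characteristic is 9 − 27 + 18 = 0, which agrees with 1 − 2 + 1 = 0.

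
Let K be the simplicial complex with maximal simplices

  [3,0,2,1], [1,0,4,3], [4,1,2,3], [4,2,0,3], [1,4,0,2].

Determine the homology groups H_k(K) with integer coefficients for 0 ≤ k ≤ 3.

K has 5 vertices, 10 edges, 10 triangles, 5 3-simplices.
rank ∂_0 = 0, rank ∂_1 = 4 ⇒ b_0 = 5 − 0 − 4 = 1; all invariant factors of ∂_1 are 1 so no torsion. So H_0 ≅ Z.
rank ∂_1 = 4, rank ∂_2 = 6 ⇒ b_1 = 10 − 4 − 6 = 0; all invariant factors of ∂_2 are 1 so no torsion. So H_1 ≅ 0.
rank ∂_2 = 6, rank ∂_3 = 4 ⇒ b_2 = 10 − 6 − 4 = 0; all invariant factors of ∂_3 are 1 so no torsion. So H_2 ≅ 0.
rank ∂_3 = 4, rank ∂_4 = 0 ⇒ b_3 = 5 − 4 − 0 = 1. So H_3 ≅ Z.

H_0 ≅ Z,  H_1 = 0,  H_2 = 0,  H_3 ≅ Z.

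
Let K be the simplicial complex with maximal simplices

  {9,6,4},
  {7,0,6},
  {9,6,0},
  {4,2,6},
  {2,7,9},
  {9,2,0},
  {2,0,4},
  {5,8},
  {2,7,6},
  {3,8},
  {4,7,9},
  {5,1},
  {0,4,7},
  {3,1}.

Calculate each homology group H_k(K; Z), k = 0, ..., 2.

Order the vertices as 0 < 1 < 2 < 3 < 4 < 5 < 6 < 7 < 8 < 9. Listing each simplex with vertices in this order, K has dimension 2 with simplices:

  0-simplices (10): [0], [1], [2], [3], [4], [5], [6], [7], [8], [9]
  1-simplices (19): [0,2], [0,4], [0,6], [0,7], [0,9], [1,3], [1,5], [2,4], [2,6], [2,7], [2,9], [3,8], [4,6], [4,7], [4,9], [5,8], [6,7], [6,9], [7,9]
  2-simplices (10): [0,2,4], [0,2,9], [0,4,7], [0,6,7], [0,6,9], [2,4,6], [2,6,7], [2,7,9], [4,6,9], [4,7,9]

so the chain groups are C_0 ≅ Z^10, C_1 ≅ Z^19, C_2 ≅ Z^10.

The boundary map ∂_1: C_1 → C_0 maps an edge to its endpoints' difference, ∂[p,q] = q − p. For instance
  ∂[7,9] = [9] − [7].
This gives a 10×19 integer matrix of rank 8; reducing to Smith normal form yields diagonal entries (1,1,1,1,1,1,1,1).

∂_2: C_2 → C_1 acts by ∂[p,q,r] = [q,r] − [p,r] + [p,q]. For instance
  ∂[0,2,9] = [2,9] − [0,9] + [0,2],
  ∂[4,6,9] = [6,9] − [4,9] + [4,6].
The resulting 19×10 matrix has rank 10, and its Smith normal form has invariant factors (1,1,1,1,1,1,1,1,1,2).

Computing H_k = (kernel of ∂_k) / (image of ∂_{k+1}):

  H_0: rank C_0 − rank ∂_1 = 10 − 8 = 2, and the invariant factors of ∂_1 are all 1, so H_0 = Z^2.
  H_1: rank ker ∂_1 − rank ∂_2 = (19 − 8) − 10 = 1, and ∂_2 has invariant factor 2 > 1, so H_1 = Z ⊕ Z/2.
  H_2: rank ker ∂_2 − rank ∂_3 = (10 − 10) − 0 = 0, and there is no ∂_3, so H_2 = 0.

As a check, the Euler characteristic is 10 − 19 + 10 = 1, which agrees with 2 − 1 + 0 = 1.

H_0 = Z^2,  H_1 = Z ⊕ Z/2,  H_2 = 0.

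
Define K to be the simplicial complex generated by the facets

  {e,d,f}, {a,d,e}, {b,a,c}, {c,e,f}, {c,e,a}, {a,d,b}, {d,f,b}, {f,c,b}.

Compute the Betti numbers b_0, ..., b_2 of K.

b_0 = 1, b_1 = 0, b_2 = 1.

Order the vertices as a < b < c < d < e < f. Listing each simplex with vertices in this order, K has dimension 2 with simplices:

  0-simplices (6): a, b, c, d, e, f
  1-simplices (12): ab, ac, ad, ae, bc, bd, bf, ce, cf, de, df, ef
  2-simplices (8): abc, abd, ace, ade, bcf, bdf, cef, def

Hence C_0 ≅ Z^6, C_1 ≅ Z^12, C_2 ≅ Z^8.

∂_1: C_1 → C_0 sends each edge [p,q] (with p < q) to q − p.
The resulting 6×12 matrix has rank 5, and its Smith normal form has invariant factors (1,1,1,1,1).

∂_2: C_2 → C_1 sends each 2-simplex [p,q,r] to [q,r] − [p,r] + [p,q]. For instance
  ∂ace = ce − ae + ac,
  ∂abd = bd − ad + ab.
As a 12×8 matrix over Z this has rank 7, with invariant factors (1,1,1,1,1,1,1).

From H_k ≅ ker(∂_k) / im(∂_{k+1}) we obtain:

  H_0: rank C_0 − rank ∂_1 = 6 − 5 = 1, and the invariant factors of ∂_1 are all 1, so H_0 = Z.
  H_1: rank ker ∂_1 − rank ∂_2 = (12 − 5) − 7 = 0, and the invariant factors of ∂_2 are all 1, so H_1 = 0.
  H_2: rank ker ∂_2 − rank ∂_3 = (8 − 7) − 0 = 1, and there is no ∂_3, so H_2 = Z.

As a check, the Euler characteristic is 6 − 12 + 8 = 2, which agrees with 1 − 0 + 1 = 2.

Hence the Betti numbers are b_0 = 1, b_1 = 0, b_2 = 1.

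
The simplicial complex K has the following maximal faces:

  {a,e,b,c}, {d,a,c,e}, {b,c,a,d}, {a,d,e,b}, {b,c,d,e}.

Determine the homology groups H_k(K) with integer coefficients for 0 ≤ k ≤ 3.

H_0 ≅ Z,  H_1 = 0,  H_2 = 0,  H_3 ≅ Z.

Take the total order a < b < c < d < e on the vertex set. Then K (dimension 3) consists of the simplices:

  0-simplices (5): a, b, c, d, e
  1-simplices (10): ab, ac, ad, ae, bc, bd, be, cd, ce, de
  2-simplices (10): abc, abd, abe, acd, ace, ade, bcd, bce, bde, cde
  3-simplices (5): abcd, abce, abde, acde, bcde

so the chain groups are C_0 ≅ Z^5, C_1 ≅ Z^10, C_2 ≅ Z^10, C_3 ≅ Z^5.

Boundary ∂_1: C_1 → C_0 maps an edge to its endpoints' difference, ∂[p,q] = q − p. For instance
  ∂ce = e − c.
As a 5×10 matrix over Z this has rank 4, with invariant factors (1,1,1,1).

Boundary ∂_2: C_2 → C_1 acts by ∂[p,q,r] = [q,r] − [p,r] + [p,q]. For instance
  ∂bcd = cd − bd + bc,
  ∂bce = ce − be + bc.
This gives a 10×10 integer matrix of rank 6; reducing to Smith normal form yields diagonal entries (1,1,1,1,1,1).

∂_3: C_3 → C_2 sends each 3-simplex σ to the alternating sum Σ_i (−1)^i (σ with its i-th vertex removed). For instance
  ∂acde = cde − ade + ace − acd,
  ∂abce = bce − ace + abe − abc.
The resulting 10×5 matrix has rank 4, and its Smith normal form has invariant factors (1,1,1,1).

Reading off H_k = ker ∂_k / im ∂_{k+1}:

  H_0: rank C_0 − rank ∂_1 = 5 − 4 = 1, and the invariant factors of ∂_1 are all 1, so H_0 = Z.
  H_1: rank ker ∂_1 − rank ∂_2 = (10 − 4) − 6 = 0, and the invariant factors of ∂_2 are all 1, so H_1 = 0.
  H_2: rank ker ∂_2 − rank ∂_3 = (10 − 6) − 4 = 0, and the invariant factors of ∂_3 are all 1, so H_2 = 0.
  H_3: rank ker ∂_3 − rank ∂_4 = (5 − 4) − 0 = 1, and there is no ∂_4, so H_3 = Z.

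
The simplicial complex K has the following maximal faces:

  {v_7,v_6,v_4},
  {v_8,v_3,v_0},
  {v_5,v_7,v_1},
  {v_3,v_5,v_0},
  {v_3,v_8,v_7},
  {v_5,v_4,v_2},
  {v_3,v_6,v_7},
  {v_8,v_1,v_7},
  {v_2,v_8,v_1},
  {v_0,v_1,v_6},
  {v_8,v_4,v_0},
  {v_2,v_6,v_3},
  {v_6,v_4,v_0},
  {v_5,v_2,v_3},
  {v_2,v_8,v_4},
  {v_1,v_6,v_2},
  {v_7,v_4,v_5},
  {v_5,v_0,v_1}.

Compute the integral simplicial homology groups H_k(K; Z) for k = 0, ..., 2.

H_0 = Z,  H_1 = Z^2,  H_2 = Z.

K has 9 vertices, 27 edges, 18 triangles.
rank ∂_0 = 0, rank ∂_1 = 8 ⇒ b_0 = 9 − 0 − 8 = 1; all invariant factors of ∂_1 are 1 so no torsion. So H_0 = Z.
rank ∂_1 = 8, rank ∂_2 = 17 ⇒ b_1 = 27 − 8 − 17 = 2; all invariant factors of ∂_2 are 1 so no torsion. So H_1 = Z^2.
rank ∂_2 = 17, rank ∂_3 = 0 ⇒ b_2 = 18 − 17 − 0 = 1. So H_2 = Z.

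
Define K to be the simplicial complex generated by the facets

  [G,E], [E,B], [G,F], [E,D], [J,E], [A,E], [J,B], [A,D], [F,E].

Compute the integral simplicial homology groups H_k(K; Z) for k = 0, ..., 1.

H_0 ≅ Z,  H_1 ≅ Z^3.

We work with the vertex ordering A < B < D < E < F < G < J. The simplices of K, each written with vertices in increasing order, are:

  0-simplices (7): A, B, D, E, F, G, J
  1-simplices (9): AD, AE, BE, BJ, DE, EF, EG, EJ, FG

giving chain groups C_0 ≅ Z^7, C_1 ≅ Z^9.

The boundary map ∂_1: C_1 → C_0 sends each edge [p,q] (with p < q) to q − p. For instance
  ∂BJ = J − B.
The resulting 7×9 matrix has rank 6, and its Smith normal form has invariant factors (1,1,1,1,1,1).

Now H_k = ker ∂_k / im ∂_{k+1}, so:

  H_0: rank C_0 − rank ∂_1 = 7 − 6 = 1, and the invariant factors of ∂_1 are all 1, so H_0 = Z.
  H_1: rank ker ∂_1 − rank ∂_2 = (9 − 6) − 0 = 3, and there is no ∂_2, so H_1 = Z^3.

(K is a triangulation of a wedge of 3 circles.)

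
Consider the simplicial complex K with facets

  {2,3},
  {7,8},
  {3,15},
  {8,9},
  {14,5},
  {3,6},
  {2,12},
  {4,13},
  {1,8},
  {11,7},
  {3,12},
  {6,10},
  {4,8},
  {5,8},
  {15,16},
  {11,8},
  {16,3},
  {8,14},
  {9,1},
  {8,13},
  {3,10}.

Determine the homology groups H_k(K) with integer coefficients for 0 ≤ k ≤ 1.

Take the total order 1 < 2 < 3 < 4 < 5 < 6 < 7 < 8 < 9 < 10 < 11 < 12 < 13 < 14 < 15 < 16 on the vertex set. Then K (dimension 1) consists of the simplices:

  0-simplices (16): [1], [2], [3], [4], [5], [6], [7], [8], [9], [10], [11], [12], [13], [14], [15], [16]
  1-simplices (21): [1,8], [1,9], [2,3], [2,12], [3,6], [3,10], [3,12], [3,15], [3,16], [4,8], [4,13], [5,8], [5,14], [6,10], [7,8], [7,11], [8,9], [8,11], [8,13], [8,14], [15,16]

Hence C_0 ≅ Z^16, C_1 ≅ Z^21.

∂_1: C_1 → C_0 is given by ∂[p,q] = [q] − [p]. For instance
  ∂[6,10] = [10] − [6].
The resulting 16×21 matrix has rank 14, and its Smith normal form has invariant factors (1,1,1,1,1,1,1,1,1,1,1,1,1,1).

Now H_k = ker ∂_k / im ∂_{k+1}, so:

  H_0: rank C_0 − rank ∂_1 = 16 − 14 = 2, and the invariant factors of ∂_1 are all 1, so H_0 ≅ Z^2.
  H_1: rank ker ∂_1 − rank ∂_2 = (21 − 14) − 0 = 7, and there is no ∂_2, so H_1 ≅ Z^7.

As a check, the Euler characteristic is 16 − 21 = -5, which agrees with 2 − 7 = -5.

H_0 = Z^2,  H_1 = Z^7.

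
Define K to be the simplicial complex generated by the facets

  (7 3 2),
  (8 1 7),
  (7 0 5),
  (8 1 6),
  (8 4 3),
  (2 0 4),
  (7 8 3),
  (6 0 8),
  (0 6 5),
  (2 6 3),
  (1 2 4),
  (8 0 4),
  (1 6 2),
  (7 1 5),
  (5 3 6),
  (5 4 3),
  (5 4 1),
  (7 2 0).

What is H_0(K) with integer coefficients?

K has 9 vertices, 27 edges, 18 triangles.
rank ∂_0 = 0, rank ∂_1 = 8 ⇒ b_0 = 9 − 0 − 8 = 1; all invariant factors of ∂_1 are 1 so no torsion. So H_0 ≅ Z.

H_0 = Z.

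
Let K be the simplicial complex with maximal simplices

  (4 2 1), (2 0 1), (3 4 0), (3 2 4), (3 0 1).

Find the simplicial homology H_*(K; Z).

H_0 = Z,  H_1 = Z,  H_2 = 0.

We work with the vertex ordering 0 < 1 < 2 < 3 < 4. The simplices of K, each written with vertices in increasing order, are:

  0-simplices (5): [0], [1], [2], [3], [4]
  1-simplices (10): [0,1], [0,2], [0,3], [0,4], [1,2], [1,3], [1,4], [2,3], [2,4], [3,4]
  2-simplices (5): [0,1,2], [0,1,3], [0,3,4], [1,2,4], [2,3,4]

so the chain groups are C_0 ≅ Z^5, C_1 ≅ Z^10, C_2 ≅ Z^5.

Boundary ∂_1: C_1 → C_0 maps an edge to its endpoints' difference, ∂[p,q] = q − p. For instance
  ∂[0,4] = [4] − [0].
As a 5×10 matrix over Z this has rank 4, with invariant factors (1,1,1,1).

Boundary ∂_2: C_2 → C_1 acts by ∂[p,q,r] = [q,r] − [p,r] + [p,q]. For instance
  ∂[0,1,3] = [1,3] − [0,3] + [0,1],
  ∂[0,3,4] = [3,4] − [0,4] + [0,3].
The resulting 10×5 matrix has rank 5, and its Smith normal form has invariant factors (1,1,1,1,1).

Reading off H_k = ker ∂_k / im ∂_{k+1}:

  H_0: rank C_0 − rank ∂_1 = 5 − 4 = 1, and the invariant factors of ∂_1 are all 1, so H_0 ≅ Z.
  H_1: rank ker ∂_1 − rank ∂_2 = (10 − 4) − 5 = 1, and the invariant factors of ∂_2 are all 1, so H_1 ≅ Z.
  H_2: rank ker ∂_2 − rank ∂_3 = (5 − 5) − 0 = 0, and there is no ∂_3, so H_2 ≅ 0.

As a check, the Euler characteristic is 5 − 10 + 5 = 0, which agrees with 1 − 1 + 0 = 0.
(K is a triangulation of the Möbius band.)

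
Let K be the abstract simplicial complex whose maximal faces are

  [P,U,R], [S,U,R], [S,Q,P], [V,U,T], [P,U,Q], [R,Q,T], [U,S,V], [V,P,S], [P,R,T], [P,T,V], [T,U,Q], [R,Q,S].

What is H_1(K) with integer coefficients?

H_1 = Z/2Z.

Fix the vertex order P < Q < R < S < T < U < V and write every simplex with vertices in increasing order. Then dim K = 2 and the simplices of K are:

  0-simplices (7): P, Q, R, S, T, U, V
  1-simplices (18): PQ, PR, PS, PT, PU, PV, QR, QS, QT, QU, RS, RT, RU, SU, SV, TU, TV, UV
  2-simplices (12): PQS, PQU, PRT, PRU, PSV, PTV, QRS, QRT, QTU, RSU, SUV, TUV

Hence C_0 ≅ Z^7, C_1 ≅ Z^18, C_2 ≅ Z^12.

The boundary map ∂_1: C_1 → C_0 sends each edge [p,q] (with p < q) to q − p.
As a 7×18 matrix over Z this has rank 6, with invariant factors (1,1,1,1,1,1).

Boundary ∂_2: C_2 → C_1 maps a triangle to the signed sum of its edges. For instance
  ∂QRT = RT − QT + QR,
  ∂PQU = QU − PU + PQ.
The resulting 18×12 matrix has rank 12, and its Smith normal form has invariant factors (1,1,1,1,1,1,1,1,1,1,1,2).

Reading off H_k = ker ∂_k / im ∂_{k+1}:

  H_1: rank ker ∂_1 − rank ∂_2 = (18 − 6) − 12 = 0, and ∂_2 has invariant factor 2 > 1, so H_1 = Z/2Z.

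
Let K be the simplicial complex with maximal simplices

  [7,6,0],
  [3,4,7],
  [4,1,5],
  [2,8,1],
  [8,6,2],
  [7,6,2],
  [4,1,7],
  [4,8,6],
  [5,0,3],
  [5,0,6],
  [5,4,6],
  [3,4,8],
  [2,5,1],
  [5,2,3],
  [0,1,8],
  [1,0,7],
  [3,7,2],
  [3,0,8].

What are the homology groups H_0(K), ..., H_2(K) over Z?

H_0 = Z,  H_1 = Z^2,  H_2 = Z.

K has 9 vertices, 27 edges, 18 triangles.
rank ∂_0 = 0, rank ∂_1 = 8 ⇒ b_0 = 9 − 0 − 8 = 1; all invariant factors of ∂_1 are 1 so no torsion. So H_0 ≅ Z.
rank ∂_1 = 8, rank ∂_2 = 17 ⇒ b_1 = 27 − 8 − 17 = 2; all invariant factors of ∂_2 are 1 so no torsion. So H_1 ≅ Z^2.
rank ∂_2 = 17, rank ∂_3 = 0 ⇒ b_2 = 18 − 17 − 0 = 1. So H_2 ≅ Z.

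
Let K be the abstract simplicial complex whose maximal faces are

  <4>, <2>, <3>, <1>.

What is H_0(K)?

Fix the vertex order 1 < 2 < 3 < 4 and write every simplex with vertices in increasing order. Then dim K = 0 and the simplices of K are:

  0-simplices (4): [1], [2], [3], [4]

Hence C_0 ≅ Z^4.

Reading off H_k = ker ∂_k / im ∂_{k+1}:

  H_0: rank C_0 − rank ∂_1 = 4 − 0 = 4, and there is no ∂_1, so H_0 ≅ Z^4.

H_0 = Z^4.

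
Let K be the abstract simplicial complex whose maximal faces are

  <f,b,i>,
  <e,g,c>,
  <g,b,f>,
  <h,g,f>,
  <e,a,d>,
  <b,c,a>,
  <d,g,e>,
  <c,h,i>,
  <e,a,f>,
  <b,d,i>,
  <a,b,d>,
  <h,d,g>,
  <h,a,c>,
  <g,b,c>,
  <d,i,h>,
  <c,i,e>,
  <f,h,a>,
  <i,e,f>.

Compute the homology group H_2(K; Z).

Order the vertices as a < b < c < d < e < f < g < h < i. Listing each simplex with vertices in this order, K has dimension 2 with simplices:

  0-simplices (9): a, b, c, d, e, f, g, h, i
  1-simplices (27): ab, ac, ad, ae, af, ah, bc, bd, bf, bg, bi, ce, cg, ch, ci, de, dg, dh, di, ef, eg, ei, fg, fh, fi, gh, hi
  2-simplices (18): abc, abd, ach, ade, aef, afh, bcg, bdi, bfg, bfi, ceg, cei, chi, deg, dgh, dhi, efi, fgh

giving chain groups C_0 ≅ Z^9, C_1 ≅ Z^27, C_2 ≅ Z^18.

The boundary map ∂_1: C_1 → C_0 is given by ∂[p,q] = [q] − [p]. For instance
  ∂ah = h − a.
The resulting 9×27 matrix has rank 8, and its Smith normal form has invariant factors (1,1,1,1,1,1,1,1).

Boundary ∂_2: C_2 → C_1 acts by ∂[p,q,r] = [q,r] − [p,r] + [p,q]. For instance
  ∂ach = ch − ah + ac,
  ∂abd = bd − ad + ab.
This gives a 27×18 integer matrix of rank 17; reducing to Smith normal form yields diagonal entries (1,1,1,1,1,1,1,1,1,1,1,1,1,1,1,1,1).

Computing H_k = (kernel of ∂_k) / (image of ∂_{k+1}):

  H_2: rank ker ∂_2 − rank ∂_3 = (18 − 17) − 0 = 1, and there is no ∂_3, so H_2 ≅ Z.

(K is a triangulation of the torus T^2.)

H_2 = Z.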